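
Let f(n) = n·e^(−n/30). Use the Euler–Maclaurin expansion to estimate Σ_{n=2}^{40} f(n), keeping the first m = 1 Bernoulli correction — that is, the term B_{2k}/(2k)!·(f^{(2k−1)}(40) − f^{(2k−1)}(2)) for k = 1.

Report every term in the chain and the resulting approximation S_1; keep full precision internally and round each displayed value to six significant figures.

S_1 ≈ 350.660

∫_2^40 x·e^(−x/30) dx evaluates to 344.533.
Endpoint term: (f(2) + f(40))/2 = (1.87101 + 10.5439)/2 = 6.20745.
Running total after boundary: 350.740.
Order-1 term: 1/12 · (-0.0878657 − 0.873140) = -0.0800838.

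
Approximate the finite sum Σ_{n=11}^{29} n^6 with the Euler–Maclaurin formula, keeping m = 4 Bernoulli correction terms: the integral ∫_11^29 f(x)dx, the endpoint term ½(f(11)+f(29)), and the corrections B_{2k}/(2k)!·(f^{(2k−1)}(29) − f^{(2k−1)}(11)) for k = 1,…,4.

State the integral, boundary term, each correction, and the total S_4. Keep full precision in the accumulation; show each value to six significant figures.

∫_11^29 x^6 dx evaluates to 2.46148e+09.
½[f(11) + f(29)] = ½[1.77156e+06 + 5.94823e+08] = 2.98297e+08.
So far: 2.75978e+09.
k=1: B_{2}/(2)! × [f^{(1)}(29) − f^{(1)}(11)] = 1/12 × (1.23067e+08 − 966306) = 1.01750e+07.
Running total after k=1: 2.76996e+09.
k=2: B_{4}/(4)! × [f^{(3)}(29) − f^{(3)}(11)] = −1/720 × (2.92668e+06 − 159720) = -3843.00.
Running total after k=2: 2.76995e+09.
k=3: B_{6}/(6)! × [f^{(5)}(29) − f^{(5)}(11)] = 1/30240 × (20880.0 − 7920.00) = 0.428571.
Running total after k=3: 2.76995e+09.
k=4: B_{8}/(8)! × [f^{(7)}(29) − f^{(7)}(11)] = −1/1209600 × (0.00000 − 0.00000) = 0.00000.

S_4 ≈ 2.76995e+09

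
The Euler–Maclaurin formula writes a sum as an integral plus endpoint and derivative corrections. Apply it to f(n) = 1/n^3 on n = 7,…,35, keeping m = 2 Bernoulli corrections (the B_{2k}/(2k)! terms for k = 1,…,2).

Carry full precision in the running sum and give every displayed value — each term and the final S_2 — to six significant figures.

The integral term ∫_7^35 1/x^3 dx = 0.00979592.
Endpoint term: (f(7) + f(35))/2 = (0.00291545 + 2.33236e-05)/2 = 0.00146939.
So far: 0.0112653.
Correction k=1: B_{2}/2! · (f^{(1)}(35) − f^{(1)}(7)) = 1/12 · (-1.99917e-06 − (-0.00124948)) = 0.000103957.
Partial sum through k=1: 0.0113693.
Correction k=2: B_{4}/4! · (f^{(3)}(35) − f^{(3)}(7)) = −1/720 · (-3.26395e-08 − (-0.000509992)) = -7.08276e-07.

S_2 ≈ 0.0113686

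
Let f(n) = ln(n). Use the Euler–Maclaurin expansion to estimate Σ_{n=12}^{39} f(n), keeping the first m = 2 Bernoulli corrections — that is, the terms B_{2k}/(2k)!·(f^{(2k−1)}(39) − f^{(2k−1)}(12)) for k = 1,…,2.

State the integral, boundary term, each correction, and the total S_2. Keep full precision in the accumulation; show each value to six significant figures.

Integral: ∫_12^39 ln(x) dx = 86.0600.
Boundary: ½(f(12) + f(39)) = ½(2.48491 + 3.66356) = 3.07423.
Running total after boundary: 89.1343.
k=1: B_{2}/(2)! × [f^{(1)}(39) − f^{(1)}(12)] = 1/12 × (0.0256410 − 0.0833333) = -0.00480769.
Running total after k=1: 89.1295.
k=2: B_{4}/(4)! × [f^{(3)}(39) − f^{(3)}(12)] = −1/720 × (3.37160e-05 − 0.00115741) = 1.56068e-06.

S_2 ≈ 89.1295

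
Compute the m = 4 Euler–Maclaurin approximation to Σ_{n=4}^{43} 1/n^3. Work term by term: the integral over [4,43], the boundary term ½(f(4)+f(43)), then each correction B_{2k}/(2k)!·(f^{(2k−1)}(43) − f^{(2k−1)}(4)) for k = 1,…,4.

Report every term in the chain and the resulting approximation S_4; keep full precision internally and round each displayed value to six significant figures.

S_4 ≈ 0.0397556

Integral: ∫_4^43 1/x^3 dx = 0.0309796.
Endpoint term: (f(4) + f(43))/2 = (0.0156250 + 1.25775e-05)/2 = 0.00781879.
Integral + boundary = 0.0387984.
k=1: B_{2}/(2)! × [f^{(1)}(43) − f^{(1)}(4)] = 1/12 × (-8.77501e-07 − (-0.0117188)) = 0.000976489.
Partial sum through k=1: 0.0397749.
k=2: B_{4}/(4)! × [f^{(3)}(43) − f^{(3)}(4)] = −1/720 × (-9.49162e-09 − (-0.0146484)) = -2.03450e-05.
Partial sum through k=2: 0.0397545.
k=3: B_{6}/(6)! × [f^{(5)}(43) − f^{(5)}(4)] = 1/30240 × (-2.15602e-10 − (-0.0384521)) = 1.27157e-06.
Partial sum through k=3: 0.0397558.
k=4: B_{8}/(8)! × [f^{(7)}(43) − f^{(7)}(4)] = −1/1209600 × (-8.39554e-12 − (-0.173035)) = -1.43051e-07.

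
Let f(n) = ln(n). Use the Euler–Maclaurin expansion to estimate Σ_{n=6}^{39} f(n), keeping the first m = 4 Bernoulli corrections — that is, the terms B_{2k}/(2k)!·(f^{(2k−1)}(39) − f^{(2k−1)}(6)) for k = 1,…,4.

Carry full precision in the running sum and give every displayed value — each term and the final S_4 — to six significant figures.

S_4 ≈ 101.844

∫_6^39 ln(x) dx evaluates to 99.1283.
½[f(6) + f(39)] = ½[1.79176 + 3.66356] = 2.72766.
So far: 101.856.
Order-1 term: 1/12 · (0.0256410 − 0.166667) = -0.0117521.
Partial sum through k=1: 101.844.
Order-2 term: −1/720 · (3.37160e-05 − 0.00925926) = 1.28133e-05.
Partial sum through k=2: 101.844.
Order-3 term: 1/30240 · (2.66004e-07 − 0.00308642) = -1.02055e-07.
Partial sum through k=3: 101.844.
Order-4 term: −1/1209600 · (5.24663e-09 − 0.00257202) = 2.12633e-09.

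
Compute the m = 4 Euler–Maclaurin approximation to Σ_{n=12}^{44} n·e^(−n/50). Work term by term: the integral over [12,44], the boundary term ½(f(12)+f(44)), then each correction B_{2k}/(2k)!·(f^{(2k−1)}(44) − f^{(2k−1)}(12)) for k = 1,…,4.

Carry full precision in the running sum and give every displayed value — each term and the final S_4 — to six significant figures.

S_4 ≈ 502.866

The integral term ∫_12^44 x·e^(−x/50) dx = 489.067.
Endpoint term: (f(12) + f(44))/2 = (9.43953 + 18.2504)/2 = 13.8450.
Running total after boundary: 502.912.
k=1: B_{2}/(2)! × [f^{(1)}(44) − f^{(1)}(12)] = 1/12 × (0.0497739 − 0.597837) = -0.0456719.
Partial sum through k=1: 502.866.
k=2: B_{4}/(4)! × [f^{(3)}(44) − f^{(3)}(12)] = −1/720 × (0.000351736 − 0.000868437) = 7.17641e-07.
Partial sum through k=2: 502.866.
k=3: B_{6}/(6)! × [f^{(5)}(44) − f^{(5)}(12)] = 1/30240 × (2.73425e-07 − 5.99096e-07) = -1.07695e-11.
Partial sum through k=3: 502.866.
k=4: B_{8}/(8)! × [f^{(7)}(44) − f^{(7)}(12)] = −1/1209600 × (1.62462e-10 − 3.40327e-10) = 1.47044e-16.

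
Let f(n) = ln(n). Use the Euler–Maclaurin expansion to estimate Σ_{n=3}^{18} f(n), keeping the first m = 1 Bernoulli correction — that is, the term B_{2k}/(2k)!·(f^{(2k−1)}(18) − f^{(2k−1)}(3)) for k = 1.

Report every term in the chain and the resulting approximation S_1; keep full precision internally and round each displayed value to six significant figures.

The integral term ∫_3^18 ln(x) dx = 33.7309.
½[f(3) + f(18)] = ½[1.09861 + 2.89037] = 1.99449.
So far: 35.7253.
Order-1 term: 1/12 · (0.0555556 − 0.333333) = -0.0231481.

S_1 ≈ 35.7022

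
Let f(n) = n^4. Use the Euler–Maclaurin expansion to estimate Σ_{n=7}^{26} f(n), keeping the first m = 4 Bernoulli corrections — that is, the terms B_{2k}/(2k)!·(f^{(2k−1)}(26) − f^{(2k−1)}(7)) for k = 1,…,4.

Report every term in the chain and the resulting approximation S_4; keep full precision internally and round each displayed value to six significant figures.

Integral: ∫_7^26 x^4 dx = 2.37291e+06.
½[f(7) + f(26)] = ½[2401.00 + 456976] = 229688.
Integral + boundary = 2.60260e+06.
k=1: B_{2}/(2)! × [f^{(1)}(26) − f^{(1)}(7)] = 1/12 × (70304.0 − 1372.00) = 5744.33.
After k=1: 2.60835e+06.
k=2: B_{4}/(4)! × [f^{(3)}(26) − f^{(3)}(7)] = −1/720 × (624.000 − 168.000) = -0.633333.
After k=2: 2.60835e+06.
k=3: B_{6}/(6)! × [f^{(5)}(26) − f^{(5)}(7)] = 1/30240 × (0.00000 − 0.00000) = 0.00000.
After k=3: 2.60835e+06.
k=4: B_{8}/(8)! × [f^{(7)}(26) − f^{(7)}(7)] = −1/1209600 × (0.00000 − 0.00000) = 0.00000.

S_4 ≈ 2.60835e+06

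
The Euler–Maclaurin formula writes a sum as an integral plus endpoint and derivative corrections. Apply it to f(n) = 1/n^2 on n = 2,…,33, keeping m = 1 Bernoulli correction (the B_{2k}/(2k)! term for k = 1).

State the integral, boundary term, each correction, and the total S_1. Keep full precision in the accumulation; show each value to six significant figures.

S_1 ≈ 0.615985

Integral: ∫_2^33 1/x^2 dx = 0.469697.
½[f(2) + f(33)] = ½[0.250000 + 0.000918274] = 0.125459.
Running total after boundary: 0.595156.
k=1: B_{2}/(2)! × [f^{(1)}(33) − f^{(1)}(2)] = 1/12 × (-5.56529e-05 − (-0.250000)) = 0.0208287.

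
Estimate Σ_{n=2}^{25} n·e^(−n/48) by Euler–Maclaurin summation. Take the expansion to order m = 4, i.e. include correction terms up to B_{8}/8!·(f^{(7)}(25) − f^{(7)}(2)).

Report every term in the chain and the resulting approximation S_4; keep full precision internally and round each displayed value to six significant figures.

∫_2^25 x·e^(−x/48) dx evaluates to 220.590.
Endpoint term: (f(2) + f(25))/2 = (1.91838 + 14.8506)/2 = 8.38451.
Running total after boundary: 228.974.
Order-1 term: 1/12 · (0.284637 − 0.919223) = -0.0528822.
After k=1: 228.922.
Order-2 term: −1/720 · (0.000639187 − 0.00123160) = 8.22793e-07.
After k=2: 228.922.
Order-3 term: 1/30240 · (5.01230e-07 − 8.95932e-07) = -1.30523e-11.
After k=3: 228.922.
Order-4 term: −1/1209600 · (3.14685e-10 − 5.45710e-10) = 1.90993e-16.

S_4 ≈ 228.922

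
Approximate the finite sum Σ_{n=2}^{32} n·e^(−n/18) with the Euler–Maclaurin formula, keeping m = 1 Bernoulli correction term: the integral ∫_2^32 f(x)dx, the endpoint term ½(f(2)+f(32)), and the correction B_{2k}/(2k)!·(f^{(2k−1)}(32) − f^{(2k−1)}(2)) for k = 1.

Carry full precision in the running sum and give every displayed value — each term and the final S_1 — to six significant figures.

S_1 ≈ 173.552

The integral term ∫_2^32 x·e^(−x/18) dx = 170.030.
Boundary: ½(f(2) + f(32)) = ½(1.78968 + 5.40843) = 3.59905.
Running total after boundary: 173.629.
Correction k=1: B_{2}/2! · (f^{(1)}(32) − f^{(1)}(2)) = 1/12 · (-0.131455 − 0.795413) = -0.0772390.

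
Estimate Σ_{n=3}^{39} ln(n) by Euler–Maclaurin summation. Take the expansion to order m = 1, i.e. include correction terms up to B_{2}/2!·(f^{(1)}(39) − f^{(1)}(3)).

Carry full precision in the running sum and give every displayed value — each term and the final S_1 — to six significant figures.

The integral term ∫_3^39 ln(x) dx = 103.583.
Boundary: ½(f(3) + f(39)) = ½(1.09861 + 3.66356) = 2.38109.
Integral + boundary = 105.964.
Order-1 term: 1/12 · (0.0256410 − 0.333333) = -0.0256410.

S_1 ≈ 105.939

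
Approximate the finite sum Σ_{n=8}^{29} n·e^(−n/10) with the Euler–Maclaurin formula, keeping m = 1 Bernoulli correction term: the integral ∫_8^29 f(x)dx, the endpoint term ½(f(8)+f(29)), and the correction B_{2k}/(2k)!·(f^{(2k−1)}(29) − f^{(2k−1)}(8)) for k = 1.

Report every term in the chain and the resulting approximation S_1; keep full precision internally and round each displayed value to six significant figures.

S_1 ≈ 61.9991

∫_8^29 x·e^(−x/10) dx evaluates to 59.4202.
Endpoint term: (f(8) + f(29))/2 = (3.59463 + 1.59567)/2 = 2.59515.
So far: 62.0153.
Correction k=1: B_{2}/2! · (f^{(1)}(29) − f^{(1)}(8)) = 1/12 · (-0.104544 − 0.0898658) = -0.0162008.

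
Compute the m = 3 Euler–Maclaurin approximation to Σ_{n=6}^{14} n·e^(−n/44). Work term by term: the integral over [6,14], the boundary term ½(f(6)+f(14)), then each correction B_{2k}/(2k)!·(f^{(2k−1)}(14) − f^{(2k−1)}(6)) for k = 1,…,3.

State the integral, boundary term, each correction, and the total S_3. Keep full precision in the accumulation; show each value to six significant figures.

S_3 ≈ 70.7393

The integral term ∫_6^14 x·e^(−x/44) dx = 63.0509.
Endpoint term: (f(6) + f(14))/2 = (5.23515 + 10.1846)/2 = 7.70987.
Integral + boundary = 70.7608.
Order-1 term: 1/12 · (0.496003 − 0.753545) = -0.0214618.
Partial sum through k=1: 70.7393.
Order-2 term: −1/720 · (0.00100772 − 0.00129060) = 3.92886e-07.
Partial sum through k=2: 70.7393.
Order-3 term: 1/30240 · (9.08697e-07 − 1.13221e-06) = -7.39142e-12.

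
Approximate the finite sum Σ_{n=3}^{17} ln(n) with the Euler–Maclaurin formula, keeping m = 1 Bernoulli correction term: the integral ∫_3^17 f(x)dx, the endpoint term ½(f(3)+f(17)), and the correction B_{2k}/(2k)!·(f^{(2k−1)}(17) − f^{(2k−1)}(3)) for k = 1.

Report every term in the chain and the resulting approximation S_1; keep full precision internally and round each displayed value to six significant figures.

S_1 ≈ 32.8118

∫_3^17 ln(x) dx evaluates to 30.8688.
Boundary: ½(f(3) + f(17)) = ½(1.09861 + 2.83321) = 1.96591.
So far: 32.8347.
k=1: B_{2}/(2)! × [f^{(1)}(17) − f^{(1)}(3)] = 1/12 × (0.0588235 − 0.333333) = -0.0228758.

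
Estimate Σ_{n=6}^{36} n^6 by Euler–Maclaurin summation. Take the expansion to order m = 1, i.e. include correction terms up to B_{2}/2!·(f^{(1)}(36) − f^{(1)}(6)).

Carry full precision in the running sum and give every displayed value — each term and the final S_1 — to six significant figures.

S_1 ≈ 1.23135e+10

Integral: ∫_6^36 x^6 dx = 1.11948e+10.
½[f(6) + f(36)] = ½[46656.0 + 2.17678e+09] = 1.08841e+09.
Running total after boundary: 1.22833e+10.
Order-1 term: 1/12 · (3.62797e+08 − 46656.0) = 3.02292e+07.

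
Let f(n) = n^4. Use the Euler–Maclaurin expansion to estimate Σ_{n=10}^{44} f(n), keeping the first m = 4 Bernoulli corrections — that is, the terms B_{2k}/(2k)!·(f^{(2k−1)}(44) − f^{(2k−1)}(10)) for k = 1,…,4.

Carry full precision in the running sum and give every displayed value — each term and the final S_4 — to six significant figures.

S_4 ≈ 3.48704e+07

The integral term ∫_10^44 x^4 dx = 3.29632e+07.
Boundary: ½(f(10) + f(44)) = ½(10000.0 + 3.74810e+06) = 1.87905e+06.
Integral + boundary = 3.48423e+07.
Order-1 term: 1/12 · (340736 − 4000.00) = 28061.3.
Partial sum through k=1: 3.48704e+07.
Order-2 term: −1/720 · (1056.00 − 240.000) = -1.13333.
Partial sum through k=2: 3.48704e+07.
Order-3 term: 1/30240 · (0.00000 − 0.00000) = 0.00000.
Partial sum through k=3: 3.48704e+07.
Order-4 term: −1/1209600 · (0.00000 − 0.00000) = 0.00000.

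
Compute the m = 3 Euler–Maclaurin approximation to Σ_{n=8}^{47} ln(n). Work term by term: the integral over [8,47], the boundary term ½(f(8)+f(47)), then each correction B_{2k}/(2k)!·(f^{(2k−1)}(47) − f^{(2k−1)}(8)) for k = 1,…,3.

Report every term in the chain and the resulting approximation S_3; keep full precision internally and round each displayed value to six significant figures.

S_3 ≈ 128.278

∫_8^47 ln(x) dx evaluates to 125.321.
Boundary: ½(f(8) + f(47)) = ½(2.07944 + 3.85015) = 2.96479.
Running total after boundary: 128.286.
Order-1 term: 1/12 · (0.0212766 − 0.125000) = -0.00864362.
After k=1: 128.278.
Order-2 term: −1/720 · (1.92636e-05 − 0.00390625) = 5.39859e-06.
After k=2: 128.278.
Order-3 term: 1/30240 · (1.04646e-07 − 0.000732422) = -2.42168e-08.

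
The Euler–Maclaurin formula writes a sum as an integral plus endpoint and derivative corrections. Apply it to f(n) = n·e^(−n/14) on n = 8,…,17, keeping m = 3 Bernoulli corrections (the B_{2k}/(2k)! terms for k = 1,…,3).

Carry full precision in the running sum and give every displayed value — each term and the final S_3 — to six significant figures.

S_3 ≈ 49.8263

Integral: ∫_8^17 x·e^(−x/14) dx = 45.0690.
½[f(8) + f(17)] = ½[4.51774 + 5.04767] = 4.78271.
Running total after boundary: 49.8517.
Correction k=1: B_{2}/2! · (f^{(1)}(17) − f^{(1)}(8)) = 1/12 · (-0.0636261 − 0.242022) = -0.0254707.
Running total after k=1: 49.8263.
Correction k=2: B_{4}/4! · (f^{(3)}(17) − f^{(3)}(8)) = −1/720 · (0.00270519 − 0.00699724) = 5.96117e-06.
Running total after k=2: 49.8263.
Correction k=3: B_{6}/6! · (f^{(5)}(17) − f^{(5)}(8)) = 1/30240 · (2.92603e-05 − 6.51003e-05) = -1.18519e-09.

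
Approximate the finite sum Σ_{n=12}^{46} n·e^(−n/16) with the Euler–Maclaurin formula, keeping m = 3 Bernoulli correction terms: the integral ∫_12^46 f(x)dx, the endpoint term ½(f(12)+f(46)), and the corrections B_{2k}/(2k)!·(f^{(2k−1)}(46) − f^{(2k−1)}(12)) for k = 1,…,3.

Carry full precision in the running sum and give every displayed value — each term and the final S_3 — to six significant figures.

S_3 ≈ 159.769

The integral term ∫_12^46 x·e^(−x/16) dx = 155.655.
Endpoint term: (f(12) + f(46))/2 = (5.66840 + 2.59514)/2 = 4.13177.
Integral + boundary = 159.787.
k=1: B_{2}/(2)! × [f^{(1)}(46) − f^{(1)}(12)] = 1/12 × (-0.105780 − 0.118092) = -0.0186560.
Running total after k=1: 159.769.
k=2: B_{4}/(4)! × [f^{(3)}(46) − f^{(3)}(12)] = −1/720 × (2.75469e-05 − 0.00415166) = 5.72793e-06.
Running total after k=2: 159.769.
k=3: B_{6}/(6)! × [f^{(5)}(46) − f^{(5)}(12)] = 1/30240 × (1.82929e-06 − 3.06329e-05) = -9.52500e-10.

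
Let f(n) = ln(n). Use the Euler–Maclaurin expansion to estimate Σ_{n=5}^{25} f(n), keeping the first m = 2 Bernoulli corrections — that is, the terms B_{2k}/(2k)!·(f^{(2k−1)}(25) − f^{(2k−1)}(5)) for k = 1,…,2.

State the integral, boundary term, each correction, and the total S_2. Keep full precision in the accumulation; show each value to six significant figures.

S_2 ≈ 54.8256

The integral term ∫_5^25 ln(x) dx = 52.4247.
Endpoint term: (f(5) + f(25))/2 = (1.60944 + 3.21888)/2 = 2.41416.
So far: 54.8389.
Order-1 term: 1/12 · (0.0400000 − 0.200000) = -0.0133333.
Running total after k=1: 54.8255.
Order-2 term: −1/720 · (0.000128000 − 0.0160000) = 2.20444e-05.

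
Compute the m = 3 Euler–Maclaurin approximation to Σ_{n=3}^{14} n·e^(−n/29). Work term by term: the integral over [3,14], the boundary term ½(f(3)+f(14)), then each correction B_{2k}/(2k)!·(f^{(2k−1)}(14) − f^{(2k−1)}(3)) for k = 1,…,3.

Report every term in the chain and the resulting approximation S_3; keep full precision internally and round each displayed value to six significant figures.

S_3 ≈ 72.9328

The integral term ∫_3^14 x·e^(−x/29) dx = 67.3014.
½[f(3) + f(14)] = ½[2.70517 + 8.63910] = 5.67214.
Integral + boundary = 72.9736.
k=1: B_{2}/(2)! × [f^{(1)}(14) − f^{(1)}(3)] = 1/12 × (0.319179 − 0.808441) = -0.0407719.
Partial sum through k=1: 72.9328.
k=2: B_{4}/(4)! × [f^{(3)}(14) − f^{(3)}(3)] = −1/720 × (0.00184701 − 0.00310569) = 1.74817e-06.
Partial sum through k=2: 72.9328.
k=3: B_{6}/(6)! × [f^{(5)}(14) − f^{(5)}(3)] = 1/30240 × (3.94114e-06 − 6.24268e-06) = -7.61092e-11.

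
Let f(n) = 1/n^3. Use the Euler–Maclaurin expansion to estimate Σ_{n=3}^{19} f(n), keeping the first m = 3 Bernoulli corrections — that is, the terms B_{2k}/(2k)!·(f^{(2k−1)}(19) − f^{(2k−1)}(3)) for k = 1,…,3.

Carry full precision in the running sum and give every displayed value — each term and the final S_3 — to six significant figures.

∫_3^19 1/x^3 dx evaluates to 0.0541705.
½[f(3) + f(19)] = ½[0.0370370 + 0.000145794] = 0.0185914.
Integral + boundary = 0.0727619.
Correction k=1: B_{2}/2! · (f^{(1)}(19) − f^{(1)}(3)) = 1/12 · (-2.30201e-05 − (-0.0370370)) = 0.00308450.
Running total after k=1: 0.0758464.
Correction k=2: B_{4}/4! · (f^{(3)}(19) − f^{(3)}(3)) = −1/720 · (-1.27535e-06 − (-0.0823045)) = -0.000114310.
Running total after k=2: 0.0757321.
Correction k=3: B_{6}/6! · (f^{(5)}(19) − f^{(5)}(3)) = 1/30240 · (-1.48379e-07 − (-0.384088)) = 1.27013e-05.

S_3 ≈ 0.0757448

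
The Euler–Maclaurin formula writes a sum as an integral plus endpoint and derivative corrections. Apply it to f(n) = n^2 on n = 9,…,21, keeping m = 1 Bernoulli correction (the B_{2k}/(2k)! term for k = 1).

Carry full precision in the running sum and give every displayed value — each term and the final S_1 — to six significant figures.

Integral: ∫_9^21 x^2 dx = 2844.00.
Endpoint term: (f(9) + f(21))/2 = (81.0000 + 441.000)/2 = 261.000.
So far: 3105.00.
Order-1 term: 1/12 · (42.0000 − 18.0000) = 2.00000.

S_1 ≈ 3107.00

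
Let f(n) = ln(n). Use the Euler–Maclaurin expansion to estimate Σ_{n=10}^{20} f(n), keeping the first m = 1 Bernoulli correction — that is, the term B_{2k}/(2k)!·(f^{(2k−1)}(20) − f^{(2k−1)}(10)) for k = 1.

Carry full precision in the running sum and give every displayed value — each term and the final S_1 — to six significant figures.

S_1 ≈ 29.5338

The integral term ∫_10^20 ln(x) dx = 26.8888.
Boundary: ½(f(10) + f(20)) = ½(2.30259 + 2.99573) = 2.64916.
Integral + boundary = 29.5380.
k=1: B_{2}/(2)! × [f^{(1)}(20) − f^{(1)}(10)] = 1/12 × (0.0500000 − 0.100000) = -0.00416667.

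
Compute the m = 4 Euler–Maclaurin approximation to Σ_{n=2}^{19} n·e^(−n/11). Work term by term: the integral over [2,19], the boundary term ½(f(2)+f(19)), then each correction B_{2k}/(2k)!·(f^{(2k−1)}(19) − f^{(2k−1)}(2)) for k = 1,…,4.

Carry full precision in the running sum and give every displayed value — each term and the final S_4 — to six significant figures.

The integral term ∫_2^19 x·e^(−x/11) dx = 60.5630.
Endpoint term: (f(2) + f(19))/2 = (1.66751 + 3.37760)/2 = 2.52255.
Running total after boundary: 63.0856.
Correction k=1: B_{2}/2! · (f^{(1)}(19) − f^{(1)}(2)) = 1/12 · (-0.129286 − 0.682161) = -0.0676206.
Partial sum through k=1: 63.0180.
Correction k=2: B_{4}/4! · (f^{(3)}(19) − f^{(3)}(2)) = −1/720 · (0.00186984 − 0.0194187) = 2.43735e-05.
Partial sum through k=2: 63.0180.
Correction k=3: B_{6}/6! · (f^{(5)}(19) − f^{(5)}(2)) = 1/30240 · (3.97369e-05 − 0.000274378) = -7.75931e-09.
Partial sum through k=3: 63.0180.
Correction k=4: B_{8}/8! · (f^{(7)}(19) − f^{(7)}(2)) = −1/1209600 · (5.29096e-07 − 3.20885e-06) = 2.21541e-12.

S_4 ≈ 63.0180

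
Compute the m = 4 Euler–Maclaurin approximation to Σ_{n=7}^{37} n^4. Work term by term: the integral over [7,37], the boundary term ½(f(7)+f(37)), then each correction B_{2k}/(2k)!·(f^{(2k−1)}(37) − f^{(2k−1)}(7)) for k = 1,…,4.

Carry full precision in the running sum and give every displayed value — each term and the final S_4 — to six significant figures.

The integral term ∫_7^37 x^4 dx = 1.38654e+07.
Endpoint term: (f(7) + f(37))/2 = (2401.00 + 1.87416e+06)/2 = 938281.
Integral + boundary = 1.48037e+07.
k=1: B_{2}/(2)! × [f^{(1)}(37) − f^{(1)}(7)] = 1/12 × (202612 − 1372.00) = 16770.0.
Running total after k=1: 1.48205e+07.
k=2: B_{4}/(4)! × [f^{(3)}(37) − f^{(3)}(7)] = −1/720 × (888.000 − 168.000) = -1.00000.
Running total after k=2: 1.48205e+07.
k=3: B_{6}/(6)! × [f^{(5)}(37) − f^{(5)}(7)] = 1/30240 × (0.00000 − 0.00000) = 0.00000.
Running total after k=3: 1.48205e+07.
k=4: B_{8}/(8)! × [f^{(7)}(37) − f^{(7)}(7)] = −1/1209600 × (0.00000 − 0.00000) = 0.00000.

S_4 ≈ 1.48205e+07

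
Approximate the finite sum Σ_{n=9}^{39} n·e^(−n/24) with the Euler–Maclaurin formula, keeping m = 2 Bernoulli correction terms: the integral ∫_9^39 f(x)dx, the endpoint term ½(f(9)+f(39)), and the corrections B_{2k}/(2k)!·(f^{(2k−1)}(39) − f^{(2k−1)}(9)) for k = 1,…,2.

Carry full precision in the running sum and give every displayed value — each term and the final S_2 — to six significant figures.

S_2 ≈ 253.489

The integral term ∫_9^39 x·e^(−x/24) dx = 246.603.
Endpoint term: (f(9) + f(39))/2 = (6.18560 + 7.67956)/2 = 6.93258.
Integral + boundary = 253.535.
Correction k=1: B_{2}/2! · (f^{(1)}(39) − f^{(1)}(9)) = 1/12 · (-0.123070 − 0.429556) = -0.0460521.
Running total after k=1: 253.489.
Correction k=2: B_{4}/4! · (f^{(3)}(39) − f^{(3)}(9)) = −1/720 · (0.000470058 − 0.00313218) = 3.69739e-06.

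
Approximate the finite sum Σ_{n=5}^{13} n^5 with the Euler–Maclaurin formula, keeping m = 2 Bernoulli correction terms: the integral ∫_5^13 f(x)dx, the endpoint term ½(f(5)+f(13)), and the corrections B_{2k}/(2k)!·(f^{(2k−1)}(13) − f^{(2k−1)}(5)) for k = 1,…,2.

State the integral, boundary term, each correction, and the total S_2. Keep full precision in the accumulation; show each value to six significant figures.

The integral term ∫_5^13 x^5 dx = 801864.
Endpoint term: (f(5) + f(13))/2 = (3125.00 + 371293)/2 = 187209.
Integral + boundary = 989073.
Correction k=1: B_{2}/2! · (f^{(1)}(13) − f^{(1)}(5)) = 1/12 · (142805 − 3125.00) = 11640.0.
Running total after k=1: 1.00071e+06.
Correction k=2: B_{4}/4! · (f^{(3)}(13) − f^{(3)}(5)) = −1/720 · (10140.0 − 1500.00) = -12.0000.

S_2 ≈ 1.00070e+06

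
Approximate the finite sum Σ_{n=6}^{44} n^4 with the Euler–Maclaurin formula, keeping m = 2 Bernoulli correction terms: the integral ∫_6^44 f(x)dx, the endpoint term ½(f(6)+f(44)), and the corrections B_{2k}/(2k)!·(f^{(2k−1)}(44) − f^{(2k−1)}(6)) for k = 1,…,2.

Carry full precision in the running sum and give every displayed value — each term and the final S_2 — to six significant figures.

The integral term ∫_6^44 x^4 dx = 3.29817e+07.
Endpoint term: (f(6) + f(44))/2 = (1296.00 + 3.74810e+06)/2 = 1.87470e+06.
Running total after boundary: 3.48564e+07.
Order-1 term: 1/12 · (340736 − 864.000) = 28322.7.
Partial sum through k=1: 3.48847e+07.
Order-2 term: −1/720 · (1056.00 − 144.000) = -1.26667.

S_2 ≈ 3.48847e+07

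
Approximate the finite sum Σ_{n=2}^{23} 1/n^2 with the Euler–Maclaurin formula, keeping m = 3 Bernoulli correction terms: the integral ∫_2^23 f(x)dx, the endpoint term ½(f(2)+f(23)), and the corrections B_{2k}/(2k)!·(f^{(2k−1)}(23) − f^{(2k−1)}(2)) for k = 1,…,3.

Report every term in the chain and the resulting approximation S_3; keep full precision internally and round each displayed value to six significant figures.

S_3 ≈ 0.602431

The integral term ∫_2^23 1/x^2 dx = 0.456522.
½[f(2) + f(23)] = ½[0.250000 + 0.00189036] = 0.125945.
Running total after boundary: 0.582467.
Order-1 term: 1/12 · (-0.000164379 − (-0.250000)) = 0.0208196.
Running total after k=1: 0.603287.
Order-2 term: −1/720 · (-3.72883e-06 − (-0.750000)) = -0.00104166.
Running total after k=2: 0.602245.
Order-3 term: 1/30240 · (-2.11465e-07 − (-5.62500)) = 0.000186012.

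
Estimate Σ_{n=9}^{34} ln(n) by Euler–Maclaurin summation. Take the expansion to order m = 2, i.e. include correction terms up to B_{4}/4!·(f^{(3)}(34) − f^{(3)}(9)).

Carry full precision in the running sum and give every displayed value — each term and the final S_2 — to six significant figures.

The integral term ∫_9^34 ln(x) dx = 75.1212.
½[f(9) + f(34)] = ½[2.19722 + 3.52636] = 2.86179.
Running total after boundary: 77.9830.
Correction k=1: B_{2}/2! · (f^{(1)}(34) − f^{(1)}(9)) = 1/12 · (0.0294118 − 0.111111) = -0.00680828.
Running total after k=1: 77.9762.
Correction k=2: B_{4}/4! · (f^{(3)}(34) − f^{(3)}(9)) = −1/720 · (5.08854e-05 − 0.00274348) = 3.73972e-06.

S_2 ≈ 77.9762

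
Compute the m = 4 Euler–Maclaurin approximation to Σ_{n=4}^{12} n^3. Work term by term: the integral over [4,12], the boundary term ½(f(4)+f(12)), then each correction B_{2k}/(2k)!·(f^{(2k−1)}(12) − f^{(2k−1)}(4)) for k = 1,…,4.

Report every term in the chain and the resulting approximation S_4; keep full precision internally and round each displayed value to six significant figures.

S_4 ≈ 6048.00

The integral term ∫_4^12 x^3 dx = 5120.00.
Endpoint term: (f(4) + f(12))/2 = (64.0000 + 1728.00)/2 = 896.000.
So far: 6016.00.
Order-1 term: 1/12 · (432.000 − 48.0000) = 32.0000.
Partial sum through k=1: 6048.00.
Order-2 term: −1/720 · (6.00000 − 6.00000) = 0.00000.
Partial sum through k=2: 6048.00.
Order-3 term: 1/30240 · (0.00000 − 0.00000) = 0.00000.
Partial sum through k=3: 6048.00.
Order-4 term: −1/1209600 · (0.00000 − 0.00000) = 0.00000.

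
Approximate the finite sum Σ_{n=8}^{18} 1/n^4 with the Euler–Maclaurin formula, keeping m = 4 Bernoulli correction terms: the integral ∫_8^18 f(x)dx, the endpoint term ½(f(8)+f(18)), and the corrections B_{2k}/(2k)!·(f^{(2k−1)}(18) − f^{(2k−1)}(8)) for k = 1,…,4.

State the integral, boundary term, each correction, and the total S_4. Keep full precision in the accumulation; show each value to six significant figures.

The integral term ∫_8^18 1/x^4 dx = 0.000593886.
½[f(8) + f(18)] = ½[0.000244141 + 9.52599e-06] = 0.000126833.
So far: 0.000720719.
k=1: B_{2}/(2)! × [f^{(1)}(18) − f^{(1)}(8)] = 1/12 × (-2.11689e-06 − (-0.000122070)) = 9.99612e-06.
Partial sum through k=1: 0.000730715.
k=2: B_{4}/(4)! × [f^{(3)}(18) − f^{(3)}(8)] = −1/720 × (-1.96008e-07 − (-5.72205e-05)) = -7.92006e-08.
Partial sum through k=2: 0.000730636.
k=3: B_{6}/(6)! × [f^{(5)}(18) − f^{(5)}(8)] = 1/30240 × (-3.38779e-08 − (-5.00679e-05)) = 1.65456e-09.
Partial sum through k=3: 0.000730638.
k=4: B_{8}/(8)! × [f^{(7)}(18) − f^{(7)}(8)] = −1/1209600 × (-9.41053e-09 − (-7.04080e-05)) = -5.81999e-11.

S_4 ≈ 0.000730638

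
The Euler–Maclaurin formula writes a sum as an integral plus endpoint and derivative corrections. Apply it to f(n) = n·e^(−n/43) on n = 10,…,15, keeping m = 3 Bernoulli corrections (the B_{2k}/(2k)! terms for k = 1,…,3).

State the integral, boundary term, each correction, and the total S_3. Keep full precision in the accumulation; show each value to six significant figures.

∫_10^15 x·e^(−x/43) dx evaluates to 46.5790.
Endpoint term: (f(10) + f(15))/2 = (7.92504 + 10.5826)/2 = 9.25383.
Running total after boundary: 55.8328.
Order-1 term: 1/12 · (0.459401 − 0.608200) = -0.0124000.
Running total after k=1: 55.8204.
Order-2 term: −1/720 · (0.00101158 − 0.00118616) = 2.42467e-07.
Running total after k=2: 55.8204.
Order-3 term: 1/30240 · (9.59820e-07 − 1.10513e-06) = -4.80519e-12.

S_3 ≈ 55.8204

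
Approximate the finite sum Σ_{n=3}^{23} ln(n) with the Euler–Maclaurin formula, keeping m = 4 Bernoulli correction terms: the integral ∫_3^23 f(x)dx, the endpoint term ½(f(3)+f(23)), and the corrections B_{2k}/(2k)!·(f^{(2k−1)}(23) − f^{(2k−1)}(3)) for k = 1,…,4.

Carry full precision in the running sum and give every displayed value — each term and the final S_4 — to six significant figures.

S_4 ≈ 50.9135

The integral term ∫_3^23 ln(x) dx = 48.8205.
Endpoint term: (f(3) + f(23))/2 = (1.09861 + 3.13549)/2 = 2.11705.
So far: 50.9376.
Correction k=1: B_{2}/2! · (f^{(1)}(23) − f^{(1)}(3)) = 1/12 · (0.0434783 − 0.333333) = -0.0241546.
Running total after k=1: 50.9134.
Correction k=2: B_{4}/4! · (f^{(3)}(23) − f^{(3)}(3)) = −1/720 · (0.000164379 − 0.0740741) = 0.000102652.
Running total after k=2: 50.9135.
Correction k=3: B_{6}/6! · (f^{(5)}(23) − f^{(5)}(3)) = 1/30240 · (3.72883e-06 − 0.0987654) = -3.26593e-06.
Running total after k=3: 50.9135.
Correction k=4: B_{8}/8! · (f^{(7)}(23) − f^{(7)}(3)) = −1/1209600 · (2.11465e-07 − 0.329218) = 2.72171e-07.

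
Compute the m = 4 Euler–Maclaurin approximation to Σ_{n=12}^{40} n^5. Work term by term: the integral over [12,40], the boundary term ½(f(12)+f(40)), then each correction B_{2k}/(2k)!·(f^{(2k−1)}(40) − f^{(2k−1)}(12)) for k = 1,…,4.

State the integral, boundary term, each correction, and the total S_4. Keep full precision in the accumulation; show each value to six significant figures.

S_4 ≈ 7.34551e+08

The integral term ∫_12^40 x^5 dx = 6.82169e+08.
½[f(12) + f(40)] = ½[248832 + 1.02400e+08] = 5.13244e+07.
Running total after boundary: 7.33493e+08.
Correction k=1: B_{2}/2! · (f^{(1)}(40) − f^{(1)}(12)) = 1/12 · (1.28000e+07 − 103680) = 1.05803e+06.
Running total after k=1: 7.34551e+08.
Correction k=2: B_{4}/4! · (f^{(3)}(40) − f^{(3)}(12)) = −1/720 · (96000.0 − 8640.00) = -121.333.
Running total after k=2: 7.34551e+08.
Correction k=3: B_{6}/6! · (f^{(5)}(40) − f^{(5)}(12)) = 1/30240 · (120.000 − 120.000) = 0.00000.
Running total after k=3: 7.34551e+08.
Correction k=4: B_{8}/8! · (f^{(7)}(40) − f^{(7)}(12)) = −1/1209600 · (0.00000 − 0.00000) = 0.00000.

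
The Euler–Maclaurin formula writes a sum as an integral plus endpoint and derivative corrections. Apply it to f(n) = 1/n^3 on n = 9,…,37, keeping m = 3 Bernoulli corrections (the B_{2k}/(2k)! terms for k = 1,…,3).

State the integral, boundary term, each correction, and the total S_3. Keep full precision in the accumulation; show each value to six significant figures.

∫_9^37 1/x^3 dx evaluates to 0.00580761.
Endpoint term: (f(9) + f(37))/2 = (0.00137174 + 1.97422e-05)/2 = 0.000695742.
Running total after boundary: 0.00650335.
k=1: B_{2}/(2)! × [f^{(1)}(37) − f^{(1)}(9)] = 1/12 × (-1.60072e-06 − (-0.000457247)) = 3.79706e-05.
After k=1: 0.00654132.
k=2: B_{4}/(4)! × [f^{(3)}(37) − f^{(3)}(9)] = −1/720 × (-2.33852e-08 − (-0.000112901)) = -1.56774e-07.
After k=2: 0.00654117.
k=3: B_{6}/(6)! × [f^{(5)}(37) − f^{(5)}(9)] = 1/30240 × (-7.17442e-10 − (-5.85410e-05)) = 1.93586e-09.

S_3 ≈ 0.00654117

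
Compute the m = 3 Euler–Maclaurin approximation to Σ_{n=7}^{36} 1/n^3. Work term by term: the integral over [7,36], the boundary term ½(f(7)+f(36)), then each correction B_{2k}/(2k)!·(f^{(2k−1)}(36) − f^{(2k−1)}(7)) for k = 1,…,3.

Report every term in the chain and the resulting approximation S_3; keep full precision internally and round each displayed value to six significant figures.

S_3 ≈ 0.0113900

The integral term ∫_7^36 1/x^3 dx = 0.00981828.
½[f(7) + f(36)] = ½[0.00291545 + 2.14335e-05] = 0.00146844.
So far: 0.0112867.
Order-1 term: 1/12 · (-1.78612e-06 − (-0.00124948)) = 0.000103974.
After k=1: 0.0113907.
Order-2 term: −1/720 · (-2.75636e-08 − (-0.000509992)) = -7.08283e-07.
After k=2: 0.0113900.
Order-3 term: 1/30240 · (-8.93265e-10 − (-0.000437136)) = 1.44555e-08.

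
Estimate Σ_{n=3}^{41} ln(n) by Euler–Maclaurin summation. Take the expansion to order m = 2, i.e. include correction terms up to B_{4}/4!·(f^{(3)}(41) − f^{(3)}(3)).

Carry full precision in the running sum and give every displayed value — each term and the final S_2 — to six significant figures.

S_2 ≈ 113.341

∫_3^41 ln(x) dx evaluates to 110.961.
½[f(3) + f(41)] = ½[1.09861 + 3.71357] = 2.40609.
Integral + boundary = 113.367.
k=1: B_{2}/(2)! × [f^{(1)}(41) − f^{(1)}(3)] = 1/12 × (0.0243902 − 0.333333) = -0.0257453.
Partial sum through k=1: 113.341.
k=2: B_{4}/(4)! × [f^{(3)}(41) − f^{(3)}(3)] = −1/720 × (2.90187e-05 − 0.0740741) = 0.000102840.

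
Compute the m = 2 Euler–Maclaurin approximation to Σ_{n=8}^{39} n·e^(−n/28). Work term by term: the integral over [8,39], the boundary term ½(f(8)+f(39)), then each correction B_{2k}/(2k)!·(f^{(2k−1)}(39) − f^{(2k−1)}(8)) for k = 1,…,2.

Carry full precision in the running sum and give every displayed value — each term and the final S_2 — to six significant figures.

S_2 ≈ 299.353

The integral term ∫_8^39 x·e^(−x/28) dx = 291.557.
Endpoint term: (f(8) + f(39))/2 = (6.01182 + 9.68622)/2 = 7.84902.
So far: 299.406.
Order-1 term: 1/12 · (-0.0975718 − 0.536769) = -0.0528618.
Running total after k=1: 299.353.
Order-2 term: −1/720 · (0.000509129 − 0.00260169) = 2.90633e-06.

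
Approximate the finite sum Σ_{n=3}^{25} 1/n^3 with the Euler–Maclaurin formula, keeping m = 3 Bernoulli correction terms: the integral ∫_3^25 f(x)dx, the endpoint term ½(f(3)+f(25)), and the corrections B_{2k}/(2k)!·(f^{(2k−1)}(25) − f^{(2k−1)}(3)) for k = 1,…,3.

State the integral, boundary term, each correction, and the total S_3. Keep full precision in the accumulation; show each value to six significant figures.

∫_3^25 1/x^3 dx evaluates to 0.0547556.
Boundary: ½(f(3) + f(25)) = ½(0.0370370 + 6.40000e-05) = 0.0185505.
So far: 0.0733061.
Correction k=1: B_{2}/2! · (f^{(1)}(25) − f^{(1)}(3)) = 1/12 · (-7.68000e-06 − (-0.0370370)) = 0.00308578.
Running total after k=1: 0.0763919.
Correction k=2: B_{4}/4! · (f^{(3)}(25) − f^{(3)}(3)) = −1/720 · (-2.45760e-07 − (-0.0823045)) = -0.000114312.
Running total after k=2: 0.0762775.
Correction k=3: B_{6}/6! · (f^{(5)}(25) − f^{(5)}(3)) = 1/30240 · (-1.65151e-08 − (-0.384088)) = 1.27013e-05.

S_3 ≈ 0.0762902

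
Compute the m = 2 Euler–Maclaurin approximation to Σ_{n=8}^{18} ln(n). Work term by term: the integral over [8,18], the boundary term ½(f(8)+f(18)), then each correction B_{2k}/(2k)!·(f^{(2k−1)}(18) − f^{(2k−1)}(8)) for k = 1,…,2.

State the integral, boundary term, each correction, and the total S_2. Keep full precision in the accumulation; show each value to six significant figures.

∫_8^18 ln(x) dx evaluates to 25.3912.
Boundary: ½(f(8) + f(18)) = ½(2.07944 + 2.89037) = 2.48491.
So far: 27.8761.
k=1: B_{2}/(2)! × [f^{(1)}(18) − f^{(1)}(8)] = 1/12 × (0.0555556 − 0.125000) = -0.00578704.
Running total after k=1: 27.8703.
k=2: B_{4}/(4)! × [f^{(3)}(18) − f^{(3)}(8)] = −1/720 × (0.000342936 − 0.00390625) = 4.94905e-06.

S_2 ≈ 27.8703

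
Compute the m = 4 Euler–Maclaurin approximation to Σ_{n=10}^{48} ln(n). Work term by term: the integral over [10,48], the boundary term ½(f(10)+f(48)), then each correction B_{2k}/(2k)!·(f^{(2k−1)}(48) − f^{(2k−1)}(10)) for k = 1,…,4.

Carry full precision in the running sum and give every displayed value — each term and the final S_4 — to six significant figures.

The integral term ∫_10^48 ln(x) dx = 124.792.
½[f(10) + f(48)] = ½[2.30259 + 3.87120] = 3.08689.
Integral + boundary = 127.879.
Order-1 term: 1/12 · (0.0208333 − 0.100000) = -0.00659722.
Partial sum through k=1: 127.872.
Order-2 term: −1/720 · (1.80845e-05 − 0.00200000) = 2.75266e-06.
Partial sum through k=2: 127.872.
Order-3 term: 1/30240 · (9.41901e-08 − 0.000240000) = -7.93339e-09.
Partial sum through k=3: 127.872.
Order-4 term: −1/1209600 · (1.22643e-09 − 7.20000e-05) = 5.95228e-11.

S_4 ≈ 127.872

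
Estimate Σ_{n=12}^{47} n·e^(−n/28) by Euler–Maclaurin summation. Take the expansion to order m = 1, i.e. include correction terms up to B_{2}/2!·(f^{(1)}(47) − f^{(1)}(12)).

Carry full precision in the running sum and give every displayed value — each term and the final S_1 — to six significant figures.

The integral term ∫_12^47 x·e^(−x/28) dx = 337.667.
½[f(12) + f(47)] = ½[7.81727 + 8.77210] = 8.29468.
Running total after boundary: 345.962.
Correction k=1: B_{2}/2! · (f^{(1)}(47) − f^{(1)}(12)) = 1/12 · (-0.126649 − 0.372251) = -0.0415750.

S_1 ≈ 345.920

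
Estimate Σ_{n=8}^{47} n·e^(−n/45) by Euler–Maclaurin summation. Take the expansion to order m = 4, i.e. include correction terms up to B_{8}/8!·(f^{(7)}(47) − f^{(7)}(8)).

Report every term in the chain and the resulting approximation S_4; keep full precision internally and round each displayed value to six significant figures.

The integral term ∫_8^47 x·e^(−x/45) dx = 539.738.
½[f(8) + f(47)] = ½[6.69703 + 16.5387] = 11.6179.
Integral + boundary = 551.356.
Correction k=1: B_{2}/2! · (f^{(1)}(47) − f^{(1)}(8)) = 1/12 · (-0.0156394 − 0.688306) = -0.0586621.
After k=1: 551.297.
Correction k=2: B_{4}/4! · (f^{(3)}(47) − f^{(3)}(8)) = −1/720 · (0.000339820 − 0.00116670) = 1.14844e-06.
After k=2: 551.297.
Correction k=3: B_{6}/6! · (f^{(5)}(47) − f^{(5)}(8)) = 1/30240 · (3.39438e-07 − 9.84440e-07) = -2.13294e-11.
After k=3: 551.297.
Correction k=4: B_{8}/8! · (f^{(7)}(47) − f^{(7)}(8)) = −1/1209600 · (2.52378e-10 − 6.87769e-10) = 3.59947e-16.

S_4 ≈ 551.297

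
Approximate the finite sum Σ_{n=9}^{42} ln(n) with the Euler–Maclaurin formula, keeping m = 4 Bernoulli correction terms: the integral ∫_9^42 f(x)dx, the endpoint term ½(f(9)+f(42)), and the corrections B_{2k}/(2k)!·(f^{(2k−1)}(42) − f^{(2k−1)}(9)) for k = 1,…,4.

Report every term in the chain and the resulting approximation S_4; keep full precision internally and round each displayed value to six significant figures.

The integral term ∫_9^42 ln(x) dx = 104.207.
Endpoint term: (f(9) + f(42))/2 = (2.19722 + 3.73767)/2 = 2.96745.
Running total after boundary: 107.175.
Order-1 term: 1/12 · (0.0238095 − 0.111111) = -0.00727513.
After k=1: 107.167.
Order-2 term: −1/720 · (2.69949e-05 − 0.00274348) = 3.77290e-06.
After k=2: 107.167.
Order-3 term: 1/30240 · (1.83639e-07 − 0.000406442) = -1.34345e-08.
After k=3: 107.167.
Order-4 term: −1/1209600 · (3.12311e-09 − 0.000150534) = 1.24447e-10.

S_4 ≈ 107.167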